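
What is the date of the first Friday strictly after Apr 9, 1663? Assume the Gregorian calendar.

April 13, 1663

Apr 9, 1663 is a Monday.
From Monday to the next Friday is 4 days.
Apr 9, 1663 + 4 = Apr 13, 1663.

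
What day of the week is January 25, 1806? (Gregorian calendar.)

Saturday

Doomsday rule: the anchor day for the 1800s is Friday. For year 06: 6÷12 = 0 r 6, and 6÷4 = 1, so 0+6+1 = 7.
Friday + 7 ≡ Friday — that's 1806's doomsday.
In January the doomsday date is Jan 3 (1806 is not a leap year).
Jan 25 is 22 days after Jan 3; 22 mod 7 = 1, so Friday + 1 = Saturday.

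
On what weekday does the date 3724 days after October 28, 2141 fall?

Saturday

Oct 28, 2141 is a Saturday.
3724 mod 7 = 0, so 3724 days after a Saturday is Saturday + 0 = Saturday.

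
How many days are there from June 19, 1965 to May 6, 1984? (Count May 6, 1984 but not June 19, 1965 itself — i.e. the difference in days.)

Jun 19, 1965 → Jun 19, 1966: 365 days.
Jun 19, 1966 → Jun 19, 1967: 365 days.
Jun 19, 1967 → Jun 19, 1968: 366 days (Feb 29, 1968 is in that span).
Jun 19, 1968 → Jun 19, 1969: 365 days.
Jun 19, 1969 → Jun 19, 1970: 365 days.
Jun 19, 1970 → Jun 19, 1971: 365 days.
Jun 19, 1971 → Jun 19, 1972: 366 days (Feb 29, 1972 is in that span).
Jun 19, 1972 → Jun 19, 1973: 365 days.
Jun 19, 1973 → Jun 19, 1974: 365 days.
Jun 19, 1974 → Jun 19, 1975: 365 days.
Jun 19, 1975 → Jun 19, 1976: 366 days (Feb 29, 1976 is in that span).
Jun 19, 1976 → Jun 19, 1977: 365 days.
Jun 19, 1977 → Jun 19, 1978: 365 days.
Jun 19, 1978 → Jun 19, 1979: 365 days.
Jun 19, 1979 → Jun 19, 1980: 366 days (Feb 29, 1980 is in that span).
Jun 19, 1980 → Jun 19, 1981: 365 days.
Jun 19, 1981 → Jun 19, 1982: 365 days.
Jun 19, 1982 → Jun 19, 1983: 365 days.
Jun 19, 1983 → Jul 19, 1983: 30 days (June has 30).
Jul 19, 1983 → Aug 19, 1983: 31 days (July has 31).
Aug 19, 1983 → Sep 19, 1983: 31 days (August has 31).
Sep 19, 1983 → Oct 19, 1983: 30 days (September has 30).
Oct 19, 1983 → Nov 19, 1983: 31 days (October has 31).
Nov 19, 1983 → Dec 19, 1983: 30 days (November has 30).
Dec 19, 1983 → Jan 19, 1984: 31 days (December has 31).
Jan 19, 1984 → Feb 19, 1984: 31 days (January has 31).
Feb 19, 1984 → Mar 19, 1984: 29 days (February has 29).
Mar 19, 1984 → Apr 19, 1984: 31 days (March has 31).
Apr 19, 1984 → May 6, 1984: 17 days.
Total: 6896 days.

6896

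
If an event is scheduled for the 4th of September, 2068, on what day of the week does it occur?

January 1, 2068 is a Sunday.
Jan 1, 2068 → Feb 1, 2068: 31 days (January has 31).
Feb 1, 2068 → Mar 1, 2068: 29 days (February has 29).
Mar 1, 2068 → Apr 1, 2068: 31 days (March has 31).
Apr 1, 2068 → May 1, 2068: 30 days (April has 30).
May 1, 2068 → Jun 1, 2068: 31 days (May has 31).
Jun 1, 2068 → Jul 1, 2068: 30 days (June has 30).
Jul 1, 2068 → Aug 1, 2068: 31 days (July has 31).
Aug 1, 2068 → Sep 1, 2068: 31 days (August has 31).
Sep 1, 2068 → Sep 4, 2068: 3 days.
Total: 247 days.
247 mod 7 = 2, so Sunday + 2 = Tuesday.

Tuesday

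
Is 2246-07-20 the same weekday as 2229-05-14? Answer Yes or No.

From May 14, 2229 to Jul 20, 2246 is 6276 days.
6276 mod 7 = 4, so they are different weekdays.
(May 14, 2229 is a Thursday; Jul 20, 2246 is a Monday.)

No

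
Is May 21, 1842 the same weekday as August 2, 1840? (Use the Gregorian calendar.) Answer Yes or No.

From Aug 2, 1840 to May 21, 1842 is 657 days.
657 mod 7 = 6, so they are different weekdays.
(Aug 2, 1840 is a Sunday; May 21, 1842 is a Saturday.)

No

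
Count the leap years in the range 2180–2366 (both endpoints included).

45

Multiples of 4 in [2180,2366]: 47.
Of those, multiples of 100: 2 (not leap unless ÷400).
Multiples of 400: 0.
Leap years = 47 − 2 + 0 = 45.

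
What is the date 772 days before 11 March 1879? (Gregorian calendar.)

January 28, 1877

−365 (one year) → Mar 11, 1878 (407 left).
−365 (one year) → Mar 11, 1877 (42 left).
−11 → Feb 28, 1877 (end of Feb, 28 days; 31 left).
−28 → Jan 31, 1877 (end of Jan, 31 days; 3 left).
−3 → Jan 28, 1877.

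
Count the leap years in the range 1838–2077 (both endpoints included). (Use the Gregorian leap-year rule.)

59

Multiples of 4 in [1838,2077]: 60.
Of those, multiples of 100: 2 (not leap unless ÷400).
Multiples of 400: 1.
Leap years = 60 − 2 + 1 = 59.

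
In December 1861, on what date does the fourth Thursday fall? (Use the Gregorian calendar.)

December 1, 1861 is a Sunday.
The first Thursday is therefore December 5 (4 days later).
The fourth Thursday is 5 + 3×7 = December 26.

December 26, 1861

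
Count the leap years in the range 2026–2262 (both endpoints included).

57

Multiples of 4 in [2026,2262]: 59.
Of those, multiples of 100: 2 (not leap unless ÷400).
Multiples of 400: 0.
Leap years = 59 − 2 + 0 = 57.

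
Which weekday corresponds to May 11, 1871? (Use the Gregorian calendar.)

January 1, 1871 is a Sunday.
Jan 1, 1871 → Feb 1, 1871: 31 days (January has 31).
Feb 1, 1871 → Mar 1, 1871: 28 days (February has 28).
Mar 1, 1871 → Apr 1, 1871: 31 days (March has 31).
Apr 1, 1871 → May 1, 1871: 30 days (April has 30).
May 1, 1871 → May 11, 1871: 10 days.
Total: 130 days.
130 mod 7 = 4, so Sunday + 4 = Thursday.

Thursday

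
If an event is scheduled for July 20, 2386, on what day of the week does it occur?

Sunday

Doomsday rule: the anchor day for the 2300s is Wednesday. For year 86: 86÷12 = 7 r 2, and 2÷4 = 0, so 7+2+0 = 9.
Wednesday + 9 ≡ Friday — that's 2386's doomsday.
In July the doomsday date is Jul 11.
Jul 20 is 9 days after Jul 11; 9 mod 7 = 2, so Friday + 2 = Sunday.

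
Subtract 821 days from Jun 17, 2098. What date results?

March 18, 2096

−365 (one year) → Jun 17, 2097 (456 left).
−365 (one year) → Jun 17, 2096 (91 left).
−17 → May 31, 2096 (end of May, 31 days; 74 left).
−31 → Apr 30, 2096 (end of Apr, 30 days; 43 left).
−30 → Mar 31, 2096 (end of Mar, 31 days; 13 left).
−13 → Mar 18, 2096.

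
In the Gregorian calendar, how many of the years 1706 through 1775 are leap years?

Multiples of 4 in [1706,1775]: 17.
Of those, multiples of 100: 0 (not leap unless ÷400).
Multiples of 400: 0.
Leap years = 17 − 0 + 0 = 17.

17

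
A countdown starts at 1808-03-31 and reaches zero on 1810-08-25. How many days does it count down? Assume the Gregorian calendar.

877

Mar 31, 1808 → Mar 31, 1809: 365 days.
Mar 31, 1809 → Mar 31, 1810: 365 days.
Mar 31, 1810 → Apr 30, 1810: 30 days (March has 31).
Apr 30, 1810 → May 30, 1810: 30 days (April has 30).
May 30, 1810 → Jun 30, 1810: 31 days (May has 31).
Jun 30, 1810 → Jul 30, 1810: 30 days (June has 30).
Jul 30, 1810 → Aug 25, 1810: 26 days.
Total: 877 days.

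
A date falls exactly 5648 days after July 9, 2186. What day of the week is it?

Saturday

First find the weekday of Jul 9, 2186. Doomsday rule: the anchor day for the 2100s is Sunday. For year 86: 86÷12 = 7 r 2, and 2÷4 = 0, so 7+2+0 = 9.
Sunday + 9 ≡ Tuesday — that's 2186's doomsday.
In July the doomsday date is Jul 11.
Jul 9 is 2 days before Jul 11; 2 mod 7 = 2, so Tuesday − 2 = Sunday.
5648 mod 7 = 6, so 5648 days after a Sunday is Sunday + 6 = Saturday.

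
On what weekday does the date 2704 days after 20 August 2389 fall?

Tuesday

First find the weekday of Aug 20, 2389. Doomsday rule: the anchor day for the 2300s is Wednesday. For year 89: 89÷12 = 7 r 5, and 5÷4 = 1, so 7+5+1 = 13.
Wednesday + 13 ≡ Tuesday — that's 2389's doomsday.
In August the doomsday date is Aug 8.
Aug 20 is 12 days after Aug 8; 12 mod 7 = 5, so Tuesday + 5 = Sunday.
2704 mod 7 = 2, so 2704 days after a Sunday is Sunday + 2 = Tuesday.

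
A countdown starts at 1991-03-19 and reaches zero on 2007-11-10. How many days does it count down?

6080

Mar 19, 1991 → Mar 19, 1992: 366 days (Feb 29, 1992 is in that span).
Mar 19, 1992 → Mar 19, 1993: 365 days.
Mar 19, 1993 → Mar 19, 1994: 365 days.
Mar 19, 1994 → Mar 19, 1995: 365 days.
Mar 19, 1995 → Mar 19, 1996: 366 days (Feb 29, 1996 is in that span).
Mar 19, 1996 → Mar 19, 1997: 365 days.
Mar 19, 1997 → Mar 19, 1998: 365 days.
Mar 19, 1998 → Mar 19, 1999: 365 days.
Mar 19, 1999 → Mar 19, 2000: 366 days (Feb 29, 2000 is in that span).
Mar 19, 2000 → Mar 19, 2001: 365 days.
Mar 19, 2001 → Mar 19, 2002: 365 days.
Mar 19, 2002 → Mar 19, 2003: 365 days.
Mar 19, 2003 → Mar 19, 2004: 366 days (Feb 29, 2004 is in that span).
Mar 19, 2004 → Mar 19, 2005: 365 days.
Mar 19, 2005 → Mar 19, 2006: 365 days.
Mar 19, 2006 → Mar 19, 2007: 365 days.
Mar 19, 2007 → Apr 19, 2007: 31 days (March has 31).
Apr 19, 2007 → May 19, 2007: 30 days (April has 30).
May 19, 2007 → Jun 19, 2007: 31 days (May has 31).
Jun 19, 2007 → Jul 19, 2007: 30 days (June has 30).
Jul 19, 2007 → Aug 19, 2007: 31 days (July has 31).
Aug 19, 2007 → Sep 19, 2007: 31 days (August has 31).
Sep 19, 2007 → Oct 19, 2007: 30 days (September has 30).
Oct 19, 2007 → Nov 10, 2007: 22 days.
Total: 6080 days.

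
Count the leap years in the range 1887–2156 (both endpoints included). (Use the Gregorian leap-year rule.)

66

Multiples of 4 in [1887,2156]: 68.
Of those, multiples of 100: 3 (not leap unless ÷400).
Multiples of 400: 1.
Leap years = 68 − 3 + 1 = 66.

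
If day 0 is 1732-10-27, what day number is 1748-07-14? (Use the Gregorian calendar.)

5739

Oct 27, 1732 → Oct 27, 1733: 365 days.
Oct 27, 1733 → Oct 27, 1734: 365 days.
Oct 27, 1734 → Oct 27, 1735: 365 days.
Oct 27, 1735 → Oct 27, 1736: 366 days (Feb 29, 1736 is in that span).
Oct 27, 1736 → Oct 27, 1737: 365 days.
Oct 27, 1737 → Oct 27, 1738: 365 days.
Oct 27, 1738 → Oct 27, 1739: 365 days.
Oct 27, 1739 → Oct 27, 1740: 366 days (Feb 29, 1740 is in that span).
Oct 27, 1740 → Oct 27, 1741: 365 days.
Oct 27, 1741 → Oct 27, 1742: 365 days.
Oct 27, 1742 → Oct 27, 1743: 365 days.
Oct 27, 1743 → Oct 27, 1744: 366 days (Feb 29, 1744 is in that span).
Oct 27, 1744 → Oct 27, 1745: 365 days.
Oct 27, 1745 → Oct 27, 1746: 365 days.
Oct 27, 1746 → Oct 27, 1747: 365 days.
Oct 27, 1747 → Nov 27, 1747: 31 days (October has 31).
Nov 27, 1747 → Dec 27, 1747: 30 days (November has 30).
Dec 27, 1747 → Jan 27, 1748: 31 days (December has 31).
Jan 27, 1748 → Feb 27, 1748: 31 days (January has 31).
Feb 27, 1748 → Mar 27, 1748: 29 days (February has 29).
Mar 27, 1748 → Apr 27, 1748: 31 days (March has 31).
Apr 27, 1748 → May 27, 1748: 30 days (April has 30).
May 27, 1748 → Jun 27, 1748: 31 days (May has 31).
Jun 27, 1748 → Jul 14, 1748: 17 days.
Total: 5739 days.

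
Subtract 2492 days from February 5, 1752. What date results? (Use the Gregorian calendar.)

April 10, 1745

−365 (one year) → Feb 5, 1751 (2127 left).
−365 (one year) → Feb 5, 1750 (1762 left).
−365 (one year) → Feb 5, 1749 (1397 left).
−366 (one year; includes Feb 29, 1748) → Feb 5, 1748 (1031 left).
−365 (one year) → Feb 5, 1747 (666 left).
−365 (one year) → Feb 5, 1746 (301 left).
−5 → Jan 31, 1746 (end of Jan, 31 days; 296 left).
−31 → Dec 31, 1745 (end of Dec, 31 days; 265 left).
−31 → Nov 30, 1745 (end of Nov, 30 days; 234 left).
−30 → Oct 31, 1745 (end of Oct, 31 days; 204 left).
−31 → Sep 30, 1745 (end of Sep, 30 days; 173 left).
−30 → Aug 31, 1745 (end of Aug, 31 days; 143 left).
−31 → Jul 31, 1745 (end of Jul, 31 days; 112 left).
−31 → Jun 30, 1745 (end of Jun, 30 days; 81 left).
−30 → May 31, 1745 (end of May, 31 days; 51 left).
−31 → Apr 30, 1745 (end of Apr, 30 days; 20 left).
−20 → Apr 10, 1745.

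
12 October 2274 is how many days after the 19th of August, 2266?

2976

Aug 19, 2266 → Aug 19, 2267: 365 days.
Aug 19, 2267 → Aug 19, 2268: 366 days (Feb 29, 2268 is in that span).
Aug 19, 2268 → Aug 19, 2269: 365 days.
Aug 19, 2269 → Aug 19, 2270: 365 days.
Aug 19, 2270 → Aug 19, 2271: 365 days.
Aug 19, 2271 → Aug 19, 2272: 366 days (Feb 29, 2272 is in that span).
Aug 19, 2272 → Aug 19, 2273: 365 days.
Aug 19, 2273 → Aug 19, 2274: 365 days.
Aug 19, 2274 → Sep 19, 2274: 31 days (August has 31).
Sep 19, 2274 → Oct 12, 2274: 23 days.
Total: 2976 days.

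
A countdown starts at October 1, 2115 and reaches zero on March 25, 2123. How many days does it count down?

Oct 1, 2115 → Oct 1, 2116: 366 days (Feb 29, 2116 is in that span).
Oct 1, 2116 → Oct 1, 2117: 365 days.
Oct 1, 2117 → Oct 1, 2118: 365 days.
Oct 1, 2118 → Oct 1, 2119: 365 days.
Oct 1, 2119 → Oct 1, 2120: 366 days (Feb 29, 2120 is in that span).
Oct 1, 2120 → Oct 1, 2121: 365 days.
Oct 1, 2121 → Oct 1, 2122: 365 days.
Oct 1, 2122 → Nov 1, 2122: 31 days (October has 31).
Nov 1, 2122 → Dec 1, 2122: 30 days (November has 30).
Dec 1, 2122 → Jan 1, 2123: 31 days (December has 31).
Jan 1, 2123 → Feb 1, 2123: 31 days (January has 31).
Feb 1, 2123 → Mar 1, 2123: 28 days (February has 28).
Mar 1, 2123 → Mar 25, 2123: 24 days.
Total: 2732 days.

2732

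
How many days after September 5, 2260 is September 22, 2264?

1478

Sep 5, 2260 → Sep 5, 2261: 365 days.
Sep 5, 2261 → Sep 5, 2262: 365 days.
Sep 5, 2262 → Sep 5, 2263: 365 days.
Sep 5, 2263 → Oct 5, 2263: 30 days (September has 30).
Oct 5, 2263 → Nov 5, 2263: 31 days (October has 31).
Nov 5, 2263 → Dec 5, 2263: 30 days (November has 30).
Dec 5, 2263 → Jan 5, 2264: 31 days (December has 31).
Jan 5, 2264 → Feb 5, 2264: 31 days (January has 31).
Feb 5, 2264 → Mar 5, 2264: 29 days (February has 29).
Mar 5, 2264 → Apr 5, 2264: 31 days (March has 31).
Apr 5, 2264 → May 5, 2264: 30 days (April has 30).
May 5, 2264 → Jun 5, 2264: 31 days (May has 31).
Jun 5, 2264 → Jul 5, 2264: 30 days (June has 30).
Jul 5, 2264 → Aug 5, 2264: 31 days (July has 31).
Aug 5, 2264 → Sep 5, 2264: 31 days (August has 31).
Sep 5, 2264 → Sep 22, 2264: 17 days.
Total: 1478 days.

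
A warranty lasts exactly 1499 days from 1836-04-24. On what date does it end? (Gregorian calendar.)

+365 (one year) → Apr 24, 1837 (1134 left).
+365 (one year) → Apr 24, 1838 (769 left).
+365 (one year) → Apr 24, 1839 (404 left).
+366 (one year; includes Feb 29, 1840) → Apr 24, 1840 (38 left).
Apr has 30 days: +7 → May 1, 1840 (31 left).
May has 31 days: +31 → Jun 1, 1840 (0 left).

June 1, 1840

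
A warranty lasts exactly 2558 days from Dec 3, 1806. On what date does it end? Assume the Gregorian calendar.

+365 (one year) → Dec 3, 1807 (2193 left).
+366 (one year; includes Feb 29, 1808) → Dec 3, 1808 (1827 left).
+365 (one year) → Dec 3, 1809 (1462 left).
+365 (one year) → Dec 3, 1810 (1097 left).
+365 (one year) → Dec 3, 1811 (732 left).
+366 (one year; includes Feb 29, 1812) → Dec 3, 1812 (366 left).
Dec has 31 days: +29 → Jan 1, 1813 (337 left).
Jan has 31 days: +31 → Feb 1, 1813 (306 left).
Feb has 28 days: +28 → Mar 1, 1813 (278 left).
Mar has 31 days: +31 → Apr 1, 1813 (247 left).
Apr has 30 days: +30 → May 1, 1813 (217 left).
May has 31 days: +31 → Jun 1, 1813 (186 left).
Jun has 30 days: +30 → Jul 1, 1813 (156 left).
Jul has 31 days: +31 → Aug 1, 1813 (125 left).
Aug has 31 days: +31 → Sep 1, 1813 (94 left).
Sep has 30 days: +30 → Oct 1, 1813 (64 left).
Oct has 31 days: +31 → Nov 1, 1813 (33 left).
Nov has 30 days: +30 → Dec 1, 1813 (3 left).
+3 → Dec 4, 1813.

December 4, 1813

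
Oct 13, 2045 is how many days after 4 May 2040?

May 4, 2040 → May 4, 2041: 365 days.
May 4, 2041 → May 4, 2042: 365 days.
May 4, 2042 → May 4, 2043: 365 days.
May 4, 2043 → May 4, 2044: 366 days (Feb 29, 2044 is in that span).
May 4, 2044 → May 4, 2045: 365 days.
May 4, 2045 → Jun 4, 2045: 31 days (May has 31).
Jun 4, 2045 → Jul 4, 2045: 30 days (June has 30).
Jul 4, 2045 → Aug 4, 2045: 31 days (July has 31).
Aug 4, 2045 → Sep 4, 2045: 31 days (August has 31).
Sep 4, 2045 → Oct 4, 2045: 30 days (September has 30).
Oct 4, 2045 → Oct 13, 2045: 9 days.
Total: 1988 days.

1988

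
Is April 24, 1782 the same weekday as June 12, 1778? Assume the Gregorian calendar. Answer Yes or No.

From Jun 12, 1778 to Apr 24, 1782 is 1412 days.
1412 mod 7 = 5, so they are different weekdays.
(Jun 12, 1778 is a Friday; Apr 24, 1782 is a Wednesday.)

No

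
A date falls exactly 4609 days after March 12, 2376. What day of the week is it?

First find the weekday of Mar 12, 2376. Doomsday rule: the anchor day for the 2300s is Wednesday. For year 76: 76÷12 = 6 r 4, and 4÷4 = 1, so 6+4+1 = 11.
Wednesday + 11 ≡ Sunday — that's 2376's doomsday.
In March the doomsday date is Mar 14.
Mar 12 is 2 days before Mar 14; 2 mod 7 = 2, so Sunday − 2 = Friday.
4609 mod 7 = 3, so 4609 days after a Friday is Friday + 3 = Monday.

Monday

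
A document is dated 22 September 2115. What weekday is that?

January 1, 2115 is a Tuesday.
Jan 1, 2115 → Feb 1, 2115: 31 days (January has 31).
Feb 1, 2115 → Mar 1, 2115: 28 days (February has 28).
Mar 1, 2115 → Apr 1, 2115: 31 days (March has 31).
Apr 1, 2115 → May 1, 2115: 30 days (April has 30).
May 1, 2115 → Jun 1, 2115: 31 days (May has 31).
Jun 1, 2115 → Jul 1, 2115: 30 days (June has 30).
Jul 1, 2115 → Aug 1, 2115: 31 days (July has 31).
Aug 1, 2115 → Sep 1, 2115: 31 days (August has 31).
Sep 1, 2115 → Sep 22, 2115: 21 days.
Total: 264 days.
264 mod 7 = 5, so Tuesday + 5 = Sunday.

Sunday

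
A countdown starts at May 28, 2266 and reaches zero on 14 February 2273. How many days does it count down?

May 28, 2266 → May 28, 2267: 365 days.
May 28, 2267 → May 28, 2268: 366 days (Feb 29, 2268 is in that span).
May 28, 2268 → May 28, 2269: 365 days.
May 28, 2269 → May 28, 2270: 365 days.
May 28, 2270 → May 28, 2271: 365 days.
May 28, 2271 → May 28, 2272: 366 days (Feb 29, 2272 is in that span).
May 28, 2272 → Jun 28, 2272: 31 days (May has 31).
Jun 28, 2272 → Jul 28, 2272: 30 days (June has 30).
Jul 28, 2272 → Aug 28, 2272: 31 days (July has 31).
Aug 28, 2272 → Sep 28, 2272: 31 days (August has 31).
Sep 28, 2272 → Oct 28, 2272: 30 days (September has 30).
Oct 28, 2272 → Nov 28, 2272: 31 days (October has 31).
Nov 28, 2272 → Dec 28, 2272: 30 days (November has 30).
Dec 28, 2272 → Jan 28, 2273: 31 days (December has 31).
Jan 28, 2273 → Feb 14, 2273: 17 days.
Total: 2454 days.

2454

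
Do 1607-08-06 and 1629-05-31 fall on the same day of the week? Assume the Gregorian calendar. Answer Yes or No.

No

From Aug 6, 1607 to May 31, 1629 is 7969 days.
7969 mod 7 = 3, so they are different weekdays.
(Aug 6, 1607 is a Monday; May 31, 1629 is a Thursday.)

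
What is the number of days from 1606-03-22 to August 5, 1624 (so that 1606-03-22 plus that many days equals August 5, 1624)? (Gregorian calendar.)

Mar 22, 1606 → Mar 22, 1607: 365 days.
Mar 22, 1607 → Mar 22, 1608: 366 days (Feb 29, 1608 is in that span).
Mar 22, 1608 → Mar 22, 1609: 365 days.
Mar 22, 1609 → Mar 22, 1610: 365 days.
Mar 22, 1610 → Mar 22, 1611: 365 days.
Mar 22, 1611 → Mar 22, 1612: 366 days (Feb 29, 1612 is in that span).
Mar 22, 1612 → Mar 22, 1613: 365 days.
Mar 22, 1613 → Mar 22, 1614: 365 days.
Mar 22, 1614 → Mar 22, 1615: 365 days.
Mar 22, 1615 → Mar 22, 1616: 366 days (Feb 29, 1616 is in that span).
Mar 22, 1616 → Mar 22, 1617: 365 days.
Mar 22, 1617 → Mar 22, 1618: 365 days.
Mar 22, 1618 → Mar 22, 1619: 365 days.
Mar 22, 1619 → Mar 22, 1620: 366 days (Feb 29, 1620 is in that span).
Mar 22, 1620 → Mar 22, 1621: 365 days.
Mar 22, 1621 → Mar 22, 1622: 365 days.
Mar 22, 1622 → Mar 22, 1623: 365 days.
Mar 22, 1623 → Mar 22, 1624: 366 days (Feb 29, 1624 is in that span).
Mar 22, 1624 → Apr 22, 1624: 31 days (March has 31).
Apr 22, 1624 → May 22, 1624: 30 days (April has 30).
May 22, 1624 → Jun 22, 1624: 31 days (May has 31).
Jun 22, 1624 → Jul 22, 1624: 30 days (June has 30).
Jul 22, 1624 → Aug 5, 1624: 14 days.
Total: 6711 days.

6711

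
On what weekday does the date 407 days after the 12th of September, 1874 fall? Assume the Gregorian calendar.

Sep 12, 1874 is a Saturday.
407 mod 7 = 1, so 407 days after a Saturday is Saturday + 1 = Sunday.

Sunday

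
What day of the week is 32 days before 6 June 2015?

Tuesday

Jun 6, 2015 is a Saturday.
32 mod 7 = 4, so 32 days before a Saturday is Saturday − 4 = Tuesday.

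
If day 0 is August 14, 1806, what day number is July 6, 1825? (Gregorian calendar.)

Aug 14, 1806 → Aug 14, 1807: 365 days.
Aug 14, 1807 → Aug 14, 1808: 366 days (Feb 29, 1808 is in that span).
Aug 14, 1808 → Aug 14, 1809: 365 days.
Aug 14, 1809 → Aug 14, 1810: 365 days.
Aug 14, 1810 → Aug 14, 1811: 365 days.
Aug 14, 1811 → Aug 14, 1812: 366 days (Feb 29, 1812 is in that span).
Aug 14, 1812 → Aug 14, 1813: 365 days.
Aug 14, 1813 → Aug 14, 1814: 365 days.
Aug 14, 1814 → Aug 14, 1815: 365 days.
Aug 14, 1815 → Aug 14, 1816: 366 days (Feb 29, 1816 is in that span).
Aug 14, 1816 → Aug 14, 1817: 365 days.
Aug 14, 1817 → Aug 14, 1818: 365 days.
Aug 14, 1818 → Aug 14, 1819: 365 days.
Aug 14, 1819 → Aug 14, 1820: 366 days (Feb 29, 1820 is in that span).
Aug 14, 1820 → Aug 14, 1821: 365 days.
Aug 14, 1821 → Aug 14, 1822: 365 days.
Aug 14, 1822 → Aug 14, 1823: 365 days.
Aug 14, 1823 → Aug 14, 1824: 366 days (Feb 29, 1824 is in that span).
Aug 14, 1824 → Sep 14, 1824: 31 days (August has 31).
Sep 14, 1824 → Oct 14, 1824: 30 days (September has 30).
Oct 14, 1824 → Nov 14, 1824: 31 days (October has 31).
Nov 14, 1824 → Dec 14, 1824: 30 days (November has 30).
Dec 14, 1824 → Jan 14, 1825: 31 days (December has 31).
Jan 14, 1825 → Feb 14, 1825: 31 days (January has 31).
Feb 14, 1825 → Mar 14, 1825: 28 days (February has 28).
Mar 14, 1825 → Apr 14, 1825: 31 days (March has 31).
Apr 14, 1825 → May 14, 1825: 30 days (April has 30).
May 14, 1825 → Jun 14, 1825: 31 days (May has 31).
Jun 14, 1825 → Jul 6, 1825: 22 days.
Total: 6901 days.

6901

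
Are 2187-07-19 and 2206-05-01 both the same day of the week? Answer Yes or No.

Yes

From Jul 19, 2187 to May 1, 2206 is 6860 days.
6860 mod 7 = 0, so they are the same weekday.
(Jul 19, 2187 is a Thursday; May 1, 2206 is a Thursday.)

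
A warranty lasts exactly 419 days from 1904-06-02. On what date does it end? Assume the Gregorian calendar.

+365 (one year) → Jun 2, 1905 (54 left).
Jun has 30 days: +29 → Jul 1, 1905 (25 left).
+25 → Jul 26, 1905.

July 26, 1905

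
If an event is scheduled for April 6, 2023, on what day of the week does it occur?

Doomsday rule: the anchor day for the 2000s is Tuesday. For year 23: 23÷12 = 1 r 11, and 11÷4 = 2, so 1+11+2 = 14.
Tuesday + 14 ≡ Tuesday — that's 2023's doomsday.
In April the doomsday date is Apr 4.
Apr 6 is 2 days after Apr 4; 2 mod 7 = 2, so Tuesday + 2 = Thursday.

Thursday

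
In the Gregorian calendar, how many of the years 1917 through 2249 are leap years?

Multiples of 4 in [1917,2249]: 83.
Of those, multiples of 100: 3 (not leap unless ÷400).
Multiples of 400: 1.
Leap years = 83 − 3 + 1 = 81.

81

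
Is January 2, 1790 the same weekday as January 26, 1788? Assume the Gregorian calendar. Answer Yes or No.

Yes

From Jan 26, 1788 to Jan 2, 1790 is 707 days.
707 mod 7 = 0, so they are the same weekday.
(Jan 26, 1788 is a Saturday; Jan 2, 1790 is a Saturday.)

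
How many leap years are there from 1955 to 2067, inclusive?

Multiples of 4 in [1955,2067]: 28.
Of those, multiples of 100: 1 (not leap unless ÷400).
Multiples of 400: 1.
Leap years = 28 − 1 + 1 = 28.

28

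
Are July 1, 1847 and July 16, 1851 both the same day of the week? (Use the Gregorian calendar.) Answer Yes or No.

From Jul 1, 1847 to Jul 16, 1851 is 1476 days.
1476 mod 7 = 6, so they are different weekdays.
(Jul 1, 1847 is a Thursday; Jul 16, 1851 is a Wednesday.)

No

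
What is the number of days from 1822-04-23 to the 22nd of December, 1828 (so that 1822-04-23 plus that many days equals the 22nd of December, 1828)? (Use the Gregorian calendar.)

Apr 23, 1822 → Apr 23, 1823: 365 days.
Apr 23, 1823 → Apr 23, 1824: 366 days (Feb 29, 1824 is in that span).
Apr 23, 1824 → Apr 23, 1825: 365 days.
Apr 23, 1825 → Apr 23, 1826: 365 days.
Apr 23, 1826 → Apr 23, 1827: 365 days.
Apr 23, 1827 → Apr 23, 1828: 366 days (Feb 29, 1828 is in that span).
Apr 23, 1828 → May 23, 1828: 30 days (April has 30).
May 23, 1828 → Jun 23, 1828: 31 days (May has 31).
Jun 23, 1828 → Jul 23, 1828: 30 days (June has 30).
Jul 23, 1828 → Aug 23, 1828: 31 days (July has 31).
Aug 23, 1828 → Sep 23, 1828: 31 days (August has 31).
Sep 23, 1828 → Oct 23, 1828: 30 days (September has 30).
Oct 23, 1828 → Nov 23, 1828: 31 days (October has 31).
Nov 23, 1828 → Dec 22, 1828: 29 days.
Total: 2435 days.

2435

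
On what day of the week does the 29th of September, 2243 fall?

Friday

Doomsday rule: the anchor day for the 2200s is Friday. For year 43: 43÷12 = 3 r 7, and 7÷4 = 1, so 3+7+1 = 11.
Friday + 11 ≡ Tuesday — that's 2243's doomsday.
In September the doomsday date is Sep 5.
Sep 29 is 24 days after Sep 5; 24 mod 7 = 3, so Tuesday + 3 = Friday.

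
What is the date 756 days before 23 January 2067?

−365 (one year) → Jan 23, 2066 (391 left).
−23 → Dec 31, 2065 (end of Dec, 31 days; 368 left).
−31 → Nov 30, 2065 (end of Nov, 30 days; 337 left).
−30 → Oct 31, 2065 (end of Oct, 31 days; 307 left).
−31 → Sep 30, 2065 (end of Sep, 30 days; 276 left).
−30 → Aug 31, 2065 (end of Aug, 31 days; 246 left).
−31 → Jul 31, 2065 (end of Jul, 31 days; 215 left).
−31 → Jun 30, 2065 (end of Jun, 30 days; 184 left).
−30 → May 31, 2065 (end of May, 31 days; 154 left).
−31 → Apr 30, 2065 (end of Apr, 30 days; 123 left).
−30 → Mar 31, 2065 (end of Mar, 31 days; 93 left).
−31 → Feb 28, 2065 (end of Feb, 28 days; 62 left).
−28 → Jan 31, 2065 (end of Jan, 31 days; 34 left).
−31 → Dec 31, 2064 (end of Dec, 31 days; 3 left).
−3 → Dec 28, 2064.

December 28, 2064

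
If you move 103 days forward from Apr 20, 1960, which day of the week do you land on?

Monday

First find the weekday of Apr 20, 1960. Doomsday rule: the anchor day for the 1900s is Wednesday. For year 60: 60÷12 = 5 r 0, and 0÷4 = 0, so 5+0+0 = 5.
Wednesday + 5 ≡ Monday — that's 1960's doomsday.
In April the doomsday date is Apr 4.
Apr 20 is 16 days after Apr 4; 16 mod 7 = 2, so Monday + 2 = Wednesday.
103 mod 7 = 5, so 103 days after a Wednesday is Wednesday + 5 = Monday.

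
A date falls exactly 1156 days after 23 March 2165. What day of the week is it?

Sunday

First find the weekday of Mar 23, 2165. Doomsday rule: the anchor day for the 2100s is Sunday. For year 65: 65÷12 = 5 r 5, and 5÷4 = 1, so 5+5+1 = 11.
Sunday + 11 ≡ Thursday — that's 2165's doomsday.
In March the doomsday date is Mar 14.
Mar 23 is 9 days after Mar 14; 9 mod 7 = 2, so Thursday + 2 = Saturday.
1156 mod 7 = 1, so 1156 days after a Saturday is Saturday + 1 = Sunday.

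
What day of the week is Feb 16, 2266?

Friday

Doomsday rule: the anchor day for the 2200s is Friday. For year 66: 66÷12 = 5 r 6, and 6÷4 = 1, so 5+6+1 = 12.
Friday + 12 ≡ Wednesday — that's 2266's doomsday.
In February the doomsday date is Feb 28 (2266 is not a leap year).
Feb 16 is 12 days before Feb 28; 12 mod 7 = 5, so Wednesday − 5 = Friday.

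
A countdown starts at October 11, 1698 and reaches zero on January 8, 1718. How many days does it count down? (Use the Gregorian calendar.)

7028

Oct 11, 1698 → Oct 11, 1699: 365 days.
Oct 11, 1699 → Oct 11, 1700: 365 days.
Oct 11, 1700 → Oct 11, 1701: 365 days.
Oct 11, 1701 → Oct 11, 1702: 365 days.
Oct 11, 1702 → Oct 11, 1703: 365 days.
Oct 11, 1703 → Oct 11, 1704: 366 days (Feb 29, 1704 is in that span).
Oct 11, 1704 → Oct 11, 1705: 365 days.
Oct 11, 1705 → Oct 11, 1706: 365 days.
Oct 11, 1706 → Oct 11, 1707: 365 days.
Oct 11, 1707 → Oct 11, 1708: 366 days (Feb 29, 1708 is in that span).
Oct 11, 1708 → Oct 11, 1709: 365 days.
Oct 11, 1709 → Oct 11, 1710: 365 days.
Oct 11, 1710 → Oct 11, 1711: 365 days.
Oct 11, 1711 → Oct 11, 1712: 366 days (Feb 29, 1712 is in that span).
Oct 11, 1712 → Oct 11, 1713: 365 days.
Oct 11, 1713 → Oct 11, 1714: 365 days.
Oct 11, 1714 → Oct 11, 1715: 365 days.
Oct 11, 1715 → Oct 11, 1716: 366 days (Feb 29, 1716 is in that span).
Oct 11, 1716 → Oct 11, 1717: 365 days.
Oct 11, 1717 → Nov 11, 1717: 31 days (October has 31).
Nov 11, 1717 → Dec 11, 1717: 30 days (November has 30).
Dec 11, 1717 → Jan 8, 1718: 28 days.
Total: 7028 days.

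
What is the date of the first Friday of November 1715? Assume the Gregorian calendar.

November 1, 1715 is a Friday.
The first Friday is therefore November 1 (same day).

November 1, 1715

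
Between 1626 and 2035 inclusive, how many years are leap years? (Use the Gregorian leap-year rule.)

Multiples of 4 in [1626,2035]: 102.
Of those, multiples of 100: 4 (not leap unless ÷400).
Multiples of 400: 1.
Leap years = 102 − 4 + 1 = 99.

99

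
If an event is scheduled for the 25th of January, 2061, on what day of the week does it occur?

Tuesday

January 1, 2061 is a Saturday.
Jan 1, 2061 → Jan 25, 2061: 24 days.
Total: 24 days.
24 mod 7 = 3, so Saturday + 3 = Tuesday.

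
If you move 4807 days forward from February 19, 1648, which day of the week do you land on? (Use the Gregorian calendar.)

Monday

First find the weekday of Feb 19, 1648. Doomsday rule: the anchor day for the 1600s is Tuesday. For year 48: 48÷12 = 4 r 0, and 0÷4 = 0, so 4+0+0 = 4.
Tuesday + 4 ≡ Saturday — that's 1648's doomsday.
In February the doomsday date is Feb 29 (1648 is a leap year (divisible by 4)).
Feb 19 is 10 days before Feb 29; 10 mod 7 = 3, so Saturday − 3 = Wednesday.
4807 mod 7 = 5, so 4807 days after a Wednesday is Wednesday + 5 = Monday.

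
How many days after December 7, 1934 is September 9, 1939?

Dec 7, 1934 → Dec 7, 1935: 365 days.
Dec 7, 1935 → Dec 7, 1936: 366 days (Feb 29, 1936 is in that span).
Dec 7, 1936 → Dec 7, 1937: 365 days.
Dec 7, 1937 → Dec 7, 1938: 365 days.
Dec 7, 1938 → Jan 7, 1939: 31 days (December has 31).
Jan 7, 1939 → Feb 7, 1939: 31 days (January has 31).
Feb 7, 1939 → Mar 7, 1939: 28 days (February has 28).
Mar 7, 1939 → Apr 7, 1939: 31 days (March has 31).
Apr 7, 1939 → May 7, 1939: 30 days (April has 30).
May 7, 1939 → Jun 7, 1939: 31 days (May has 31).
Jun 7, 1939 → Jul 7, 1939: 30 days (June has 30).
Jul 7, 1939 → Aug 7, 1939: 31 days (July has 31).
Aug 7, 1939 → Sep 7, 1939: 31 days (August has 31).
Sep 7, 1939 → Sep 9, 1939: 2 days.
Total: 1737 days.

1737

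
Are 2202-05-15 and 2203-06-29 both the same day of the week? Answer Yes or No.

From May 15, 2202 to Jun 29, 2203 is 410 days.
410 mod 7 = 4, so they are different weekdays.
(May 15, 2202 is a Saturday; Jun 29, 2203 is a Wednesday.)

No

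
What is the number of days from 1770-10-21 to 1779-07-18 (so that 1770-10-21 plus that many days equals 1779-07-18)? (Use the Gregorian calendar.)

3192

Oct 21, 1770 → Oct 21, 1771: 365 days.
Oct 21, 1771 → Oct 21, 1772: 366 days (Feb 29, 1772 is in that span).
Oct 21, 1772 → Oct 21, 1773: 365 days.
Oct 21, 1773 → Oct 21, 1774: 365 days.
Oct 21, 1774 → Oct 21, 1775: 365 days.
Oct 21, 1775 → Oct 21, 1776: 366 days (Feb 29, 1776 is in that span).
Oct 21, 1776 → Oct 21, 1777: 365 days.
Oct 21, 1777 → Oct 21, 1778: 365 days.
Oct 21, 1778 → Nov 21, 1778: 31 days (October has 31).
Nov 21, 1778 → Dec 21, 1778: 30 days (November has 30).
Dec 21, 1778 → Jan 21, 1779: 31 days (December has 31).
Jan 21, 1779 → Feb 21, 1779: 31 days (January has 31).
Feb 21, 1779 → Mar 21, 1779: 28 days (February has 28).
Mar 21, 1779 → Apr 21, 1779: 31 days (March has 31).
Apr 21, 1779 → May 21, 1779: 30 days (April has 30).
May 21, 1779 → Jun 21, 1779: 31 days (May has 31).
Jun 21, 1779 → Jul 18, 1779: 27 days.
Total: 3192 days.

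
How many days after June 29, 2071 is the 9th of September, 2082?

Jun 29, 2071 → Jun 29, 2072: 366 days (Feb 29, 2072 is in that span).
Jun 29, 2072 → Jun 29, 2073: 365 days.
Jun 29, 2073 → Jun 29, 2074: 365 days.
Jun 29, 2074 → Jun 29, 2075: 365 days.
Jun 29, 2075 → Jun 29, 2076: 366 days (Feb 29, 2076 is in that span).
Jun 29, 2076 → Jun 29, 2077: 365 days.
Jun 29, 2077 → Jun 29, 2078: 365 days.
Jun 29, 2078 → Jun 29, 2079: 365 days.
Jun 29, 2079 → Jun 29, 2080: 366 days (Feb 29, 2080 is in that span).
Jun 29, 2080 → Jun 29, 2081: 365 days.
Jun 29, 2081 → Jun 29, 2082: 365 days.
Jun 29, 2082 → Jul 29, 2082: 30 days (June has 30).
Jul 29, 2082 → Aug 29, 2082: 31 days (July has 31).
Aug 29, 2082 → Sep 9, 2082: 11 days.
Total: 4090 days.

4090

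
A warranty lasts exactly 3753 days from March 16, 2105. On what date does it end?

June 25, 2115

+365 (one year) → Mar 16, 2106 (3388 left).
+365 (one year) → Mar 16, 2107 (3023 left).
+366 (one year; includes Feb 29, 2108) → Mar 16, 2108 (2657 left).
+365 (one year) → Mar 16, 2109 (2292 left).
+365 (one year) → Mar 16, 2110 (1927 left).
+365 (one year) → Mar 16, 2111 (1562 left).
+366 (one year; includes Feb 29, 2112) → Mar 16, 2112 (1196 left).
+365 (one year) → Mar 16, 2113 (831 left).
+365 (one year) → Mar 16, 2114 (466 left).
+365 (one year) → Mar 16, 2115 (101 left).
Mar has 31 days: +16 → Apr 1, 2115 (85 left).
Apr has 30 days: +30 → May 1, 2115 (55 left).
May has 31 days: +31 → Jun 1, 2115 (24 left).
+24 → Jun 25, 2115.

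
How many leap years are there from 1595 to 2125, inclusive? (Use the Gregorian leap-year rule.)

129

Multiples of 4 in [1595,2125]: 133.
Of those, multiples of 100: 6 (not leap unless ÷400).
Multiples of 400: 2.
Leap years = 133 − 6 + 2 = 129.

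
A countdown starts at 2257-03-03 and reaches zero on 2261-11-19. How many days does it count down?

1722

Mar 3, 2257 → Mar 3, 2258: 365 days.
Mar 3, 2258 → Mar 3, 2259: 365 days.
Mar 3, 2259 → Mar 3, 2260: 366 days (Feb 29, 2260 is in that span).
Mar 3, 2260 → Mar 3, 2261: 365 days.
Mar 3, 2261 → Apr 3, 2261: 31 days (March has 31).
Apr 3, 2261 → May 3, 2261: 30 days (April has 30).
May 3, 2261 → Jun 3, 2261: 31 days (May has 31).
Jun 3, 2261 → Jul 3, 2261: 30 days (June has 30).
Jul 3, 2261 → Aug 3, 2261: 31 days (July has 31).
Aug 3, 2261 → Sep 3, 2261: 31 days (August has 31).
Sep 3, 2261 → Oct 3, 2261: 30 days (September has 30).
Oct 3, 2261 → Nov 3, 2261: 31 days (October has 31).
Nov 3, 2261 → Nov 19, 2261: 16 days.
Total: 1722 days.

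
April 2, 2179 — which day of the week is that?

Doomsday rule: the anchor day for the 2100s is Sunday. For year 79: 79÷12 = 6 r 7, and 7÷4 = 1, so 6+7+1 = 14.
Sunday + 14 ≡ Sunday — that's 2179's doomsday.
In April the doomsday date is Apr 4.
Apr 2 is 2 days before Apr 4; 2 mod 7 = 2, so Sunday − 2 = Friday.

Friday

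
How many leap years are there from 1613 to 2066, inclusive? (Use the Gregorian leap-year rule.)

Multiples of 4 in [1613,2066]: 113.
Of those, multiples of 100: 4 (not leap unless ÷400).
Multiples of 400: 1.
Leap years = 113 − 4 + 1 = 110.

110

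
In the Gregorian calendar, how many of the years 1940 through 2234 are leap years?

Multiples of 4 in [1940,2234]: 74.
Of those, multiples of 100: 3 (not leap unless ÷400).
Multiples of 400: 1.
Leap years = 74 − 3 + 1 = 72.

72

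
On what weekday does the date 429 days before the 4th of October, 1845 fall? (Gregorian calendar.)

Thursday

First find the weekday of Oct 4, 1845. Doomsday rule: the anchor day for the 1800s is Friday. For year 45: 45÷12 = 3 r 9, and 9÷4 = 2, so 3+9+2 = 14.
Friday + 14 ≡ Friday — that's 1845's doomsday.
In October the doomsday date is Oct 10.
Oct 4 is 6 days before Oct 10; 6 mod 7 = 6, so Friday − 6 = Saturday.
429 mod 7 = 2, so 429 days before a Saturday is Saturday − 2 = Thursday.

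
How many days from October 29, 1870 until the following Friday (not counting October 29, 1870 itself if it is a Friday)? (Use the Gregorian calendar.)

Oct 29, 1870 is a Saturday.
From Saturday to the next Friday is 6 days.

6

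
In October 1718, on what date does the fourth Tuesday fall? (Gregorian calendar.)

October 25, 1718

October 1, 1718 is a Saturday.
The first Tuesday is therefore October 4 (3 days later).
The fourth Tuesday is 4 + 3×7 = October 25.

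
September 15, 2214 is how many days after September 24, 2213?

Sep 24, 2213 → Oct 24, 2213: 30 days (September has 30).
Oct 24, 2213 → Nov 24, 2213: 31 days (October has 31).
Nov 24, 2213 → Dec 24, 2213: 30 days (November has 30).
Dec 24, 2213 → Jan 24, 2214: 31 days (December has 31).
Jan 24, 2214 → Feb 24, 2214: 31 days (January has 31).
Feb 24, 2214 → Mar 24, 2214: 28 days (February has 28).
Mar 24, 2214 → Apr 24, 2214: 31 days (March has 31).
Apr 24, 2214 → May 24, 2214: 30 days (April has 30).
May 24, 2214 → Jun 24, 2214: 31 days (May has 31).
Jun 24, 2214 → Jul 24, 2214: 30 days (June has 30).
Jul 24, 2214 → Aug 24, 2214: 31 days (July has 31).
Aug 24, 2214 → Sep 15, 2214: 22 days.
Total: 356 days.

356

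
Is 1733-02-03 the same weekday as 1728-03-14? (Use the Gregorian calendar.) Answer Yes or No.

From Mar 14, 1728 to Feb 3, 1733 is 1787 days.
1787 mod 7 = 2, so they are different weekdays.
(Mar 14, 1728 is a Sunday; Feb 3, 1733 is a Tuesday.)

No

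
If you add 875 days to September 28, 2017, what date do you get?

+365 (one year) → Sep 28, 2018 (510 left).
+365 (one year) → Sep 28, 2019 (145 left).
Sep has 30 days: +3 → Oct 1, 2019 (142 left).
Oct has 31 days: +31 → Nov 1, 2019 (111 left).
Nov has 30 days: +30 → Dec 1, 2019 (81 left).
Dec has 31 days: +31 → Jan 1, 2020 (50 left).
Jan has 31 days: +31 → Feb 1, 2020 (19 left).
+19 → Feb 20, 2020.

February 20, 2020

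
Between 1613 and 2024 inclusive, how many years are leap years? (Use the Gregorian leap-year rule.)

100

Multiples of 4 in [1613,2024]: 103.
Of those, multiples of 100: 4 (not leap unless ÷400).
Multiples of 400: 1.
Leap years = 103 − 4 + 1 = 100.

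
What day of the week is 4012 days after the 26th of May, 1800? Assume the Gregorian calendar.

Tuesday

May 26, 1800 is a Monday.
4012 mod 7 = 1, so 4012 days after a Monday is Monday + 1 = Tuesday.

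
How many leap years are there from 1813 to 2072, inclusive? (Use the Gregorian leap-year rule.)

64

Multiples of 4 in [1813,2072]: 65.
Of those, multiples of 100: 2 (not leap unless ÷400).
Multiples of 400: 1.
Leap years = 65 − 2 + 1 = 64.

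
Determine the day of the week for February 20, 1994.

January 1, 1994 is a Saturday.
Jan 1, 1994 → Feb 1, 1994: 31 days (January has 31).
Feb 1, 1994 → Feb 20, 1994: 19 days.
Total: 50 days.
50 mod 7 = 1, so Saturday + 1 = Sunday.

Sunday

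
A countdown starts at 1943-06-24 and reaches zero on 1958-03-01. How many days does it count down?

5364

Jun 24, 1943 → Jun 24, 1944: 366 days (Feb 29, 1944 is in that span).
Jun 24, 1944 → Jun 24, 1945: 365 days.
Jun 24, 1945 → Jun 24, 1946: 365 days.
Jun 24, 1946 → Jun 24, 1947: 365 days.
Jun 24, 1947 → Jun 24, 1948: 366 days (Feb 29, 1948 is in that span).
Jun 24, 1948 → Jun 24, 1949: 365 days.
Jun 24, 1949 → Jun 24, 1950: 365 days.
Jun 24, 1950 → Jun 24, 1951: 365 days.
Jun 24, 1951 → Jun 24, 1952: 366 days (Feb 29, 1952 is in that span).
Jun 24, 1952 → Jun 24, 1953: 365 days.
Jun 24, 1953 → Jun 24, 1954: 365 days.
Jun 24, 1954 → Jun 24, 1955: 365 days.
Jun 24, 1955 → Jun 24, 1956: 366 days (Feb 29, 1956 is in that span).
Jun 24, 1956 → Jun 24, 1957: 365 days.
Jun 24, 1957 → Jul 24, 1957: 30 days (June has 30).
Jul 24, 1957 → Aug 24, 1957: 31 days (July has 31).
Aug 24, 1957 → Sep 24, 1957: 31 days (August has 31).
Sep 24, 1957 → Oct 24, 1957: 30 days (September has 30).
Oct 24, 1957 → Nov 24, 1957: 31 days (October has 31).
Nov 24, 1957 → Dec 24, 1957: 30 days (November has 30).
Dec 24, 1957 → Jan 24, 1958: 31 days (December has 31).
Jan 24, 1958 → Feb 24, 1958: 31 days (January has 31).
Feb 24, 1958 → Mar 1, 1958: 5 days.
Total: 5364 days.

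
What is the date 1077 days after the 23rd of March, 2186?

+365 (one year) → Mar 23, 2187 (712 left).
+366 (one year; includes Feb 29, 2188) → Mar 23, 2188 (346 left).
Mar has 31 days: +9 → Apr 1, 2188 (337 left).
Apr has 30 days: +30 → May 1, 2188 (307 left).
May has 31 days: +31 → Jun 1, 2188 (276 left).
Jun has 30 days: +30 → Jul 1, 2188 (246 left).
Jul has 31 days: +31 → Aug 1, 2188 (215 left).
Aug has 31 days: +31 → Sep 1, 2188 (184 left).
Sep has 30 days: +30 → Oct 1, 2188 (154 left).
Oct has 31 days: +31 → Nov 1, 2188 (123 left).
Nov has 30 days: +30 → Dec 1, 2188 (93 left).
Dec has 31 days: +31 → Jan 1, 2189 (62 left).
Jan has 31 days: +31 → Feb 1, 2189 (31 left).
Feb has 28 days: +28 → Mar 1, 2189 (3 left).
+3 → Mar 4, 2189.

March 4, 2189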